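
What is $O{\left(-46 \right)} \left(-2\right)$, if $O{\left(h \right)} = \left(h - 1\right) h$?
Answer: $-4324$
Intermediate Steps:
$O{\left(h \right)} = h \left(-1 + h\right)$ ($O{\left(h \right)} = \left(-1 + h\right) h = h \left(-1 + h\right)$)
$O{\left(-46 \right)} \left(-2\right) = - 46 \left(-1 - 46\right) \left(-2\right) = \left(-46\right) \left(-47\right) \left(-2\right) = 2162 \left(-2\right) = -4324$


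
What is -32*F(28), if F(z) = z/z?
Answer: -32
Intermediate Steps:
F(z) = 1
-32*F(28) = -32*1 = -32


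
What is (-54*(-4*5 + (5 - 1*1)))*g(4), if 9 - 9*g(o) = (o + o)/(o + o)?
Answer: 768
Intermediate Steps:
g(o) = 8/9 (g(o) = 1 - (o + o)/(9*(o + o)) = 1 - 2*o/(9*(2*o)) = 1 - 2*o*1/(2*o)/9 = 1 - 1/9*1 = 1 - 1/9 = 8/9)
(-54*(-4*5 + (5 - 1*1)))*g(4) = -54*(-4*5 + (5 - 1*1))*(8/9) = -54*(-20 + (5 - 1))*(8/9) = -54*(-20 + 4)*(8/9) = -54*(-16)*(8/9) = 864*(8/9) = 768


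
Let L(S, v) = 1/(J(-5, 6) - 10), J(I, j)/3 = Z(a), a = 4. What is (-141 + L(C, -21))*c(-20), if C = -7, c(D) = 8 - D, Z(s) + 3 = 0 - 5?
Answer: -67130/17 ≈ -3948.8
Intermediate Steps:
Z(s) = -8 (Z(s) = -3 + (0 - 5) = -3 - 5 = -8)
J(I, j) = -24 (J(I, j) = 3*(-8) = -24)
L(S, v) = -1/34 (L(S, v) = 1/(-24 - 10) = 1/(-34) = -1/34)
(-141 + L(C, -21))*c(-20) = (-141 - 1/34)*(8 - 1*(-20)) = -4795*(8 + 20)/34 = -4795/34*28 = -67130/17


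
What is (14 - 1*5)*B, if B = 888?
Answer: 7992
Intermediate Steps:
(14 - 1*5)*B = (14 - 1*5)*888 = (14 - 5)*888 = 9*888 = 7992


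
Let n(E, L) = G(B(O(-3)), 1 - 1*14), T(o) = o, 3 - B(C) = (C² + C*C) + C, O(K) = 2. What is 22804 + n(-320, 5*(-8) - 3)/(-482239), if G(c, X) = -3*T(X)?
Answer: 10996978117/482239 ≈ 22804.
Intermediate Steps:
B(C) = 3 - C - 2*C² (B(C) = 3 - ((C² + C*C) + C) = 3 - ((C² + C²) + C) = 3 - (2*C² + C) = 3 - (C + 2*C²) = 3 + (-C - 2*C²) = 3 - C - 2*C²)
G(c, X) = -3*X
n(E, L) = 39 (n(E, L) = -3*(1 - 1*14) = -3*(1 - 14) = -3*(-13) = 39)
22804 + n(-320, 5*(-8) - 3)/(-482239) = 22804 + 39/(-482239) = 22804 + 39*(-1/482239) = 22804 - 39/482239 = 10996978117/482239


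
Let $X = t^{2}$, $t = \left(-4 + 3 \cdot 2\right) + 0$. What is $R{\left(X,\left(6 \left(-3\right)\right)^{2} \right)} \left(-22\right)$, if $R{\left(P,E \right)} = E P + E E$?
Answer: $-2337984$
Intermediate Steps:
$t = 2$ ($t = \left(-4 + 6\right) + 0 = 2 + 0 = 2$)
$X = 4$ ($X = 2^{2} = 4$)
$R{\left(P,E \right)} = E^{2} + E P$ ($R{\left(P,E \right)} = E P + E^{2} = E^{2} + E P$)
$R{\left(X,\left(6 \left(-3\right)\right)^{2} \right)} \left(-22\right) = \left(6 \left(-3\right)\right)^{2} \left(\left(6 \left(-3\right)\right)^{2} + 4\right) \left(-22\right) = \left(-18\right)^{2} \left(\left(-18\right)^{2} + 4\right) \left(-22\right) = 324 \left(324 + 4\right) \left(-22\right) = 324 \cdot 328 \left(-22\right) = 106272 \left(-22\right) = -2337984$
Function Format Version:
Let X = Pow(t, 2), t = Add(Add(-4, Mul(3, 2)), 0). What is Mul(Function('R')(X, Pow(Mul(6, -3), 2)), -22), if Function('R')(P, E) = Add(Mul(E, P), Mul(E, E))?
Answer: -2337984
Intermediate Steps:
t = 2 (t = Add(Add(-4, 6), 0) = Add(2, 0) = 2)
X = 4 (X = Pow(2, 2) = 4)
Function('R')(P, E) = Add(Pow(E, 2), Mul(E, P)) (Function('R')(P, E) = Add(Mul(E, P), Pow(E, 2)) = Add(Pow(E, 2), Mul(E, P)))
Mul(Function('R')(X, Pow(Mul(6, -3), 2)), -22) = Mul(Mul(Pow(Mul(6, -3), 2), Add(Pow(Mul(6, -3), 2), 4)), -22) = Mul(Mul(Pow(-18, 2), Add(Pow(-18, 2), 4)), -22) = Mul(Mul(324, Add(324, 4)), -22) = Mul(Mul(324, 328), -22) = Mul(106272, -22) = -2337984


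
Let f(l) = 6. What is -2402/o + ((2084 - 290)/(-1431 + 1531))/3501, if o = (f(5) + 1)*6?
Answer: -23357357/408450 ≈ -57.185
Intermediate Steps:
o = 42 (o = (6 + 1)*6 = 7*6 = 42)
-2402/o + ((2084 - 290)/(-1431 + 1531))/3501 = -2402/42 + ((2084 - 290)/(-1431 + 1531))/3501 = -2402*1/42 + (1794/100)*(1/3501) = -1201/21 + (1794*(1/100))*(1/3501) = -1201/21 + (897/50)*(1/3501) = -1201/21 + 299/58350 = -23357357/408450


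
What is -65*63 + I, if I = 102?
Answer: -3993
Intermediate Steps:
-65*63 + I = -65*63 + 102 = -4095 + 102 = -3993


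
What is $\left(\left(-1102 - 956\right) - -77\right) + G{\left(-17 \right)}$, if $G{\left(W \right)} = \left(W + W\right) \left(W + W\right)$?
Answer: $-825$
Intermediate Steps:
$G{\left(W \right)} = 4 W^{2}$ ($G{\left(W \right)} = 2 W 2 W = 4 W^{2}$)
$\left(\left(-1102 - 956\right) - -77\right) + G{\left(-17 \right)} = \left(\left(-1102 - 956\right) - -77\right) + 4 \left(-17\right)^{2} = \left(\left(-1102 - 956\right) + 77\right) + 4 \cdot 289 = \left(-2058 + 77\right) + 1156 = -1981 + 1156 = -825$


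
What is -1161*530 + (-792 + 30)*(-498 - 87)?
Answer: -169560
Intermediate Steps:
-1161*530 + (-792 + 30)*(-498 - 87) = -615330 - 762*(-585) = -615330 + 445770 = -169560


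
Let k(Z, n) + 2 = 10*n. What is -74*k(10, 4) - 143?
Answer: -2955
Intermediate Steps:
k(Z, n) = -2 + 10*n
-74*k(10, 4) - 143 = -74*(-2 + 10*4) - 143 = -74*(-2 + 40) - 143 = -74*38 - 143 = -2812 - 143 = -2955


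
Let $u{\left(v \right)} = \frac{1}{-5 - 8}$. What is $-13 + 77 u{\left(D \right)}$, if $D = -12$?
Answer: $- \frac{246}{13} \approx -18.923$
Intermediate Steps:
$u{\left(v \right)} = - \frac{1}{13}$ ($u{\left(v \right)} = \frac{1}{-13} = - \frac{1}{13}$)
$-13 + 77 u{\left(D \right)} = -13 + 77 \left(- \frac{1}{13}\right) = -13 - \frac{77}{13} = - \frac{246}{13}$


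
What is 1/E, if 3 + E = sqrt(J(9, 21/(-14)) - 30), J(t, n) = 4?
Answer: -3/35 - I*sqrt(26)/35 ≈ -0.085714 - 0.14569*I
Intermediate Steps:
E = -3 + I*sqrt(26) (E = -3 + sqrt(4 - 30) = -3 + sqrt(-26) = -3 + I*sqrt(26) ≈ -3.0 + 5.099*I)
1/E = 1/(-3 + I*sqrt(26))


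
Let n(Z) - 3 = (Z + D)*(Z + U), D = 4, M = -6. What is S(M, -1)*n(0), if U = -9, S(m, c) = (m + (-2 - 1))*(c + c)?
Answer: -594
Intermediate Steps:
S(m, c) = 2*c*(-3 + m) (S(m, c) = (m - 3)*(2*c) = (-3 + m)*(2*c) = 2*c*(-3 + m))
n(Z) = 3 + (-9 + Z)*(4 + Z) (n(Z) = 3 + (Z + 4)*(Z - 9) = 3 + (4 + Z)*(-9 + Z) = 3 + (-9 + Z)*(4 + Z))
S(M, -1)*n(0) = (2*(-1)*(-3 - 6))*(-33 + 0² - 5*0) = (2*(-1)*(-9))*(-33 + 0 + 0) = 18*(-33) = -594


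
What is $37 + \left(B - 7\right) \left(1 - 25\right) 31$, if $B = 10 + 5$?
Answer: $-5915$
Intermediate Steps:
$B = 15$
$37 + \left(B - 7\right) \left(1 - 25\right) 31 = 37 + \left(15 - 7\right) \left(1 - 25\right) 31 = 37 + 8 \left(-24\right) 31 = 37 - 5952 = -5915$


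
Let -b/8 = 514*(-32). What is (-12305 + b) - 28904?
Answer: 90375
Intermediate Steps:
b = 131584 (b = -4112*(-32) = -8*(-16448) = 131584)
(-12305 + b) - 28904 = (-12305 + 131584) - 28904 = 119279 - 28904 = 90375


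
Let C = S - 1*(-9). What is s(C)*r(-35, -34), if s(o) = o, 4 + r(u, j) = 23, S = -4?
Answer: 95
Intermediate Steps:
r(u, j) = 19 (r(u, j) = -4 + 23 = 19)
C = 5 (C = -4 - 1*(-9) = -4 + 9 = 5)
s(C)*r(-35, -34) = 5*19 = 95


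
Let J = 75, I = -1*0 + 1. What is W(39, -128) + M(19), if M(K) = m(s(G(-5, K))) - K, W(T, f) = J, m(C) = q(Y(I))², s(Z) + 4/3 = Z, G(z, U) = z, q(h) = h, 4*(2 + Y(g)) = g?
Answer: 945/16 ≈ 59.063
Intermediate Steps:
I = 1 (I = 0 + 1 = 1)
Y(g) = -2 + g/4
s(Z) = -4/3 + Z
m(C) = 49/16 (m(C) = (-2 + (¼)*1)² = (-2 + ¼)² = (-7/4)² = 49/16)
W(T, f) = 75
M(K) = 49/16 - K
W(39, -128) + M(19) = 75 + (49/16 - 1*19) = 75 + (49/16 - 19) = 75 - 255/16 = 945/16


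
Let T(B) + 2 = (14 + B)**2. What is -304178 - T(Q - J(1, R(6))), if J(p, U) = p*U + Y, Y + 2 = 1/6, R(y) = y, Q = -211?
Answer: -12407185/36 ≈ -3.4464e+5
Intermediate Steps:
Y = -11/6 (Y = -2 + 1/6 = -11/6 ≈ -1.8333)
J(p, U) = -11/6 + U*p (J(p, U) = p*U - 11/6 = U*p - 11/6 = -11/6 + U*p)
T(B) = -2 + (14 + B)**2
-304178 - T(Q - J(1, R(6))) = -304178 - (-2 + (14 + (-211 - (-11/6 + 6*1)))**2) = -304178 - (-2 + (14 + (-211 - (-11/6 + 6)))**2) = -304178 - (-2 + (14 + (-211 - 1*25/6))**2) = -304178 - (-2 + (14 + (-211 - 25/6))**2) = -304178 - (-2 + (14 - 1291/6)**2) = -304178 - (-2 + (-1207/6)**2) = -304178 - (-2 + 1456849/36) = -304178 - 1*1456777/36 = -304178 - 1456777/36 = -12407185/36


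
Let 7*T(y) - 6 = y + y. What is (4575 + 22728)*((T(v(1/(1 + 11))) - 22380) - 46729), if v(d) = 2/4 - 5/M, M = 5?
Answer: -13208044674/7 ≈ -1.8869e+9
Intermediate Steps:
v(d) = -½ (v(d) = 2/4 - 5/5 = 2*(¼) - 5*⅕ = ½ - 1 = -½)
T(y) = 6/7 + 2*y/7 (T(y) = 6/7 + (y + y)/7 = 6/7 + (2*y)/7 = 6/7 + 2*y/7)
(4575 + 22728)*((T(v(1/(1 + 11))) - 22380) - 46729) = (4575 + 22728)*(((6/7 + (2/7)*(-½)) - 22380) - 46729) = 27303*(((6/7 - ⅐) - 22380) - 46729) = 27303*((5/7 - 22380) - 46729) = 27303*(-156655/7 - 46729) = 27303*(-483758/7) = -13208044674/7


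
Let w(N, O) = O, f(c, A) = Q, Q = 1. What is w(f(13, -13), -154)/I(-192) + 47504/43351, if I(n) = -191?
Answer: 15749318/8280041 ≈ 1.9021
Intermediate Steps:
f(c, A) = 1
w(f(13, -13), -154)/I(-192) + 47504/43351 = -154/(-191) + 47504/43351 = -154*(-1/191) + 47504*(1/43351) = 154/191 + 47504/43351 = 15749318/8280041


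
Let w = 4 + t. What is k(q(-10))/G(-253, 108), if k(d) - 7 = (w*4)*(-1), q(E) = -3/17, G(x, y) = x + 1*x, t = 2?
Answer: 17/506 ≈ 0.033597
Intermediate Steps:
w = 6 (w = 4 + 2 = 6)
G(x, y) = 2*x (G(x, y) = x + x = 2*x)
q(E) = -3/17 (q(E) = -3*1/17 = -3/17)
k(d) = -17 (k(d) = 7 + (6*4)*(-1) = 7 + 24*(-1) = 7 - 24 = -17)
k(q(-10))/G(-253, 108) = -17/(2*(-253)) = -17/(-506) = -17*(-1/506) = 17/506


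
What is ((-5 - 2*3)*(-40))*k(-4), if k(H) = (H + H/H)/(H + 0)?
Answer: 330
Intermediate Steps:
k(H) = (1 + H)/H (k(H) = (H + 1)/H = (1 + H)/H)
((-5 - 2*3)*(-40))*k(-4) = ((-5 - 2*3)*(-40))*((1 - 4)/(-4)) = ((-5 - 6)*(-40))*(-¼*(-3)) = -11*(-40)*(¾) = 440*(¾) = 330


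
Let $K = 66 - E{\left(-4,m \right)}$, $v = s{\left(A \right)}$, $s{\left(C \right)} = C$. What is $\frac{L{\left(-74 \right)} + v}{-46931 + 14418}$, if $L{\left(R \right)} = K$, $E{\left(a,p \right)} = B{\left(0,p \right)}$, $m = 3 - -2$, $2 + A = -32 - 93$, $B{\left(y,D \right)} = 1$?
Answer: $\frac{62}{32513} \approx 0.0019069$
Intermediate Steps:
$A = -127$ ($A = -2 - 125 = -127$)
$m = 5$ ($m = 3 + 2 = 5$)
$E{\left(a,p \right)} = 1$
$v = -127$
$K = 65$ ($K = 66 - 1 = 65$)
$L{\left(R \right)} = 65$
$\frac{L{\left(-74 \right)} + v}{-46931 + 14418} = \frac{65 - 127}{-46931 + 14418} = - \frac{62}{-32513} = \left(-62\right) \left(- \frac{1}{32513}\right) = \frac{62}{32513}$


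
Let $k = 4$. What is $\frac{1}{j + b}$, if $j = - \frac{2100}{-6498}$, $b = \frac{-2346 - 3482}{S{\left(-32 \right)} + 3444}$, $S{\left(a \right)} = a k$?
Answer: $- \frac{897807}{1287781} \approx -0.69717$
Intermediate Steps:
$S{\left(a \right)} = 4 a$ ($S{\left(a \right)} = a 4 = 4 a$)
$b = - \frac{1457}{829}$ ($b = \frac{-2346 - 3482}{4 \left(-32\right) + 3444} = - \frac{5828}{-128 + 3444} = - \frac{5828}{3316} = \left(-5828\right) \frac{1}{3316} = - \frac{1457}{829} \approx -1.7575$)
$j = \frac{350}{1083}$ ($j = \left(-2100\right) \left(- \frac{1}{6498}\right) = \frac{350}{1083} \approx 0.32318$)
$\frac{1}{j + b} = \frac{1}{\frac{350}{1083} - \frac{1457}{829}} = \frac{1}{- \frac{1287781}{897807}} = - \frac{897807}{1287781}$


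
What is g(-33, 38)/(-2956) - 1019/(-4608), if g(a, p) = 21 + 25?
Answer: 700049/3405312 ≈ 0.20558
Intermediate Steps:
g(a, p) = 46
g(-33, 38)/(-2956) - 1019/(-4608) = 46/(-2956) - 1019/(-4608) = 46*(-1/2956) - 1019*(-1/4608) = -23/1478 + 1019/4608 = 700049/3405312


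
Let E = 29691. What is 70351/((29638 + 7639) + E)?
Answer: 70351/66968 ≈ 1.0505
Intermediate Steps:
70351/((29638 + 7639) + E) = 70351/((29638 + 7639) + 29691) = 70351/(37277 + 29691) = 70351/66968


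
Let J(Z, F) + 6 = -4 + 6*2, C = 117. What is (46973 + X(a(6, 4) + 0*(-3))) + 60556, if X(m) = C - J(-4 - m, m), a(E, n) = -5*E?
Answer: 107644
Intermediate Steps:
J(Z, F) = 2 (J(Z, F) = -6 + (-4 + 6*2) = -6 + (-4 + 12) = -6 + 8 = 2)
X(m) = 115 (X(m) = 117 - 1*2 = 117 - 2 = 115)
(46973 + X(a(6, 4) + 0*(-3))) + 60556 = (46973 + 115) + 60556 = 47088 + 60556 = 107644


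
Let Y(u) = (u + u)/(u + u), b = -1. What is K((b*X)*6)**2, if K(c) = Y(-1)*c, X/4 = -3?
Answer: 5184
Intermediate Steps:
Y(u) = 1 (Y(u) = (2*u)/((2*u)) = (2*u)*(1/(2*u)) = 1)
X = -12 (X = 4*(-3) = -12)
K(c) = c (K(c) = 1*c = c)
K((b*X)*6)**2 = (-1*(-12)*6)**2 = (12*6)**2 = 72**2 = 5184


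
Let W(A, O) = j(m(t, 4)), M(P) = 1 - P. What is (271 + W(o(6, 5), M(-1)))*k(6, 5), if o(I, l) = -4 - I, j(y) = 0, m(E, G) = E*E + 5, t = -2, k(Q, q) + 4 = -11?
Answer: -4065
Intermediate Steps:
k(Q, q) = -15 (k(Q, q) = -4 - 11 = -15)
m(E, G) = 5 + E² (m(E, G) = E² + 5 = 5 + E²)
W(A, O) = 0
(271 + W(o(6, 5), M(-1)))*k(6, 5) = (271 + 0)*(-15) = 271*(-15) = -4065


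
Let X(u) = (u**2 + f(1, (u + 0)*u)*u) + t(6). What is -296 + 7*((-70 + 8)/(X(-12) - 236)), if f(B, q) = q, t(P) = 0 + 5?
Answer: -536806/1815 ≈ -295.76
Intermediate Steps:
t(P) = 5
X(u) = 5 + u**2 + u**3 (X(u) = (u**2 + ((u + 0)*u)*u) + 5 = (u**2 + (u*u)*u) + 5 = (u**2 + u**2*u) + 5 = (u**2 + u**3) + 5 = 5 + u**2 + u**3)
-296 + 7*((-70 + 8)/(X(-12) - 236)) = -296 + 7*((-70 + 8)/((5 + (-12)**2 + (-12)**3) - 236)) = -296 + 7*(-62/((5 + 144 - 1728) - 236)) = -296 + 7*(-62/(-1579 - 236)) = -296 + 7*(-62/(-1815)) = -296 + 7*(-62*(-1/1815)) = -296 + 7*(62/1815) = -296 + 434/1815 = -536806/1815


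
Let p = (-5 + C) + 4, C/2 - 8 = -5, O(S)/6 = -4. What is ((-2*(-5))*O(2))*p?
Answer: -1200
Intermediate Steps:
O(S) = -24 (O(S) = 6*(-4) = -24)
C = 6 (C = 16 + 2*(-5) = 16 - 10 = 6)
p = 5 (p = (-5 + 6) + 4 = 1 + 4 = 5)
((-2*(-5))*O(2))*p = (-2*(-5)*(-24))*5 = (10*(-24))*5 = -240*5 = -1200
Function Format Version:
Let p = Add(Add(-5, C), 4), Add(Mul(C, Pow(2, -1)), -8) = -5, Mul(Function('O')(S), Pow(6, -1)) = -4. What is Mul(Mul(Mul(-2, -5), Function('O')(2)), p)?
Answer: -1200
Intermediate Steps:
Function('O')(S) = -24 (Function('O')(S) = Mul(6, -4) = -24)
C = 6 (C = Add(16, Mul(2, -5)) = Add(16, -10) = 6)
p = 5 (p = Add(Add(-5, 6), 4) = Add(1, 4) = 5)
Mul(Mul(Mul(-2, -5), Function('O')(2)), p) = Mul(Mul(Mul(-2, -5), -24), 5) = Mul(Mul(10, -24), 5) = Mul(-240, 5) = -1200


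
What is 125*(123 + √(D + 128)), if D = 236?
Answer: 15375 + 250*√91 ≈ 17760.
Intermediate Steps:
125*(123 + √(D + 128)) = 125*(123 + √(236 + 128)) = 125*(123 + √364) = 125*(123 + 2*√91) = 15375 + 250*√91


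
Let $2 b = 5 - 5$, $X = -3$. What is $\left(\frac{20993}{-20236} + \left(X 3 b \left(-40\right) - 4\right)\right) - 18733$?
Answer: $- \frac{379182925}{20236} \approx -18738.0$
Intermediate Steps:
$b = 0$ ($b = \frac{5 - 5}{2} = \frac{1}{2} \cdot 0 = 0$)
$\left(\frac{20993}{-20236} + \left(X 3 b \left(-40\right) - 4\right)\right) - 18733 = \left(\frac{20993}{-20236} - \left(4 - \left(-3\right) 3 \cdot 0 \left(-40\right)\right)\right) - 18733 = \left(20993 \left(- \frac{1}{20236}\right) - \left(4 - \left(-9\right) 0 \left(-40\right)\right)\right) - 18733 = \left(- \frac{20993}{20236} + \left(0 \left(-40\right) - 4\right)\right) - 18733 = \left(- \frac{20993}{20236} + \left(0 - 4\right)\right) - 18733 = \left(- \frac{20993}{20236} - 4\right) - 18733 = - \frac{101937}{20236} - 18733 = - \frac{379182925}{20236}$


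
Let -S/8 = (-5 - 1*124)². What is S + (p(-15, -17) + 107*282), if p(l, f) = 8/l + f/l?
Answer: -514767/5 ≈ -1.0295e+5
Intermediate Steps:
S = -133128 (S = -8*(-5 - 1*124)² = -8*(-5 - 124)² = -8*(-129)² = -8*16641 = -133128)
S + (p(-15, -17) + 107*282) = -133128 + ((8 - 17)/(-15) + 107*282) = -133128 + (-1/15*(-9) + 30174) = -133128 + (⅗ + 30174) = -133128 + 150873/5 = -514767/5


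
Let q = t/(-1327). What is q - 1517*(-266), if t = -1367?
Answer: 535475061/1327 ≈ 4.0352e+5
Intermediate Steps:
q = 1367/1327 (q = -1367/(-1327) = -1367*(-1/1327) = 1367/1327 ≈ 1.0301)
q - 1517*(-266) = 1367/1327 - 1517*(-266) = 1367/1327 + 403522 = 535475061/1327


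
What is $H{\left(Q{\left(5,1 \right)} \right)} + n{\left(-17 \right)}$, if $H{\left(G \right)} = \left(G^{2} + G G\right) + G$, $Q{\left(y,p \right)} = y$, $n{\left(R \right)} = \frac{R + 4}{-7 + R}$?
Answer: $\frac{1333}{24} \approx 55.542$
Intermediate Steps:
$n{\left(R \right)} = \frac{4 + R}{-7 + R}$
$H{\left(G \right)} = G + 2 G^{2}$ ($H{\left(G \right)} = \left(G^{2} + G^{2}\right) + G = 2 G^{2} + G = G + 2 G^{2}$)
$H{\left(Q{\left(5,1 \right)} \right)} + n{\left(-17 \right)} = 5 \left(1 + 2 \cdot 5\right) + \frac{4 - 17}{-7 - 17} = 5 \left(1 + 10\right) + \frac{1}{-24} \left(-13\right) = 5 \cdot 11 - - \frac{13}{24} = 55 + \frac{13}{24} = \frac{1333}{24}$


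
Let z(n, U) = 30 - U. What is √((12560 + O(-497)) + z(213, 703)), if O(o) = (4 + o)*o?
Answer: 2*√64227 ≈ 506.86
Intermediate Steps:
O(o) = o*(4 + o)
√((12560 + O(-497)) + z(213, 703)) = √((12560 - 497*(4 - 497)) + (30 - 1*703)) = √((12560 - 497*(-493)) + (30 - 703)) = √((12560 + 245021) - 673) = √(257581 - 673) = √256908 = 2*√64227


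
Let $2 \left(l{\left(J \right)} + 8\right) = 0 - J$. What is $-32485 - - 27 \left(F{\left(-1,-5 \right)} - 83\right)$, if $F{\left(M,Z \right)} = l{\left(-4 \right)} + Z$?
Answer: $-35023$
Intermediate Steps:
$l{\left(J \right)} = -8 - \frac{J}{2}$ ($l{\left(J \right)} = -8 + \frac{0 - J}{2} = -8 + \frac{\left(-1\right) J}{2} = -8 - \frac{J}{2}$)
$F{\left(M,Z \right)} = -6 + Z$ ($F{\left(M,Z \right)} = \left(-8 - -2\right) + Z = \left(-8 + 2\right) + Z = -6 + Z$)
$-32485 - - 27 \left(F{\left(-1,-5 \right)} - 83\right) = -32485 - - 27 \left(\left(-6 - 5\right) - 83\right) = -32485 - - 27 \left(-11 - 83\right) = -32485 - \left(-27\right) \left(-94\right) = -32485 - 2538 = -35023$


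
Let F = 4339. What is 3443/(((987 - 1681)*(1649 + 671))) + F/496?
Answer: 436526837/49912480 ≈ 8.7458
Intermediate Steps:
3443/(((987 - 1681)*(1649 + 671))) + F/496 = 3443/(((987 - 1681)*(1649 + 671))) + 4339/496 = 3443/((-694*2320)) + 4339*(1/496) = 3443/(-1610080) + 4339/496 = 3443*(-1/1610080) + 4339/496 = -3443/1610080 + 4339/496 = 436526837/49912480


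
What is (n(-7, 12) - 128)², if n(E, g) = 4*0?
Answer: 16384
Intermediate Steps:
n(E, g) = 0
(n(-7, 12) - 128)² = (0 - 128)² = (-128)² = 16384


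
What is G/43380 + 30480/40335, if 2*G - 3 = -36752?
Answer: 77478259/233297640 ≈ 0.33210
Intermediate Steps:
G = -36749/2 (G = 3/2 + (1/2)*(-36752) = 3/2 - 18376 = -36749/2 ≈ -18375.)
G/43380 + 30480/40335 = -36749/2/43380 + 30480/40335 = -36749/2*1/43380 + 30480*(1/40335) = -36749/86760 + 2032/2689 = 77478259/233297640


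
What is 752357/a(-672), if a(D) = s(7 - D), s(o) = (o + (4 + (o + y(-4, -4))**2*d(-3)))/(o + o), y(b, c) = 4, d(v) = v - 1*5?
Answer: -1021700806/3731229 ≈ -273.82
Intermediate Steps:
d(v) = -5 + v (d(v) = v - 5 = -5 + v)
s(o) = (4 + o - 8*(4 + o)**2)/(2*o) (s(o) = (o + (4 + (o + 4)**2*(-5 - 3)))/(o + o) = (o + (4 + (4 + o)**2*(-8)))/((2*o)) = (o + (4 - 8*(4 + o)**2))*(1/(2*o)) = (4 + o - 8*(4 + o)**2)*(1/(2*o)) = (4 + o - 8*(4 + o)**2)/(2*o))
a(D) = (11 - D - 8*(11 - D)**2)/(2*(7 - D)) (a(D) = (4 + (7 - D) - 8*(4 + (7 - D))**2)/(2*(7 - D)) = (4 + (7 - D) - 8*(11 - D)**2)/(2*(7 - D)) = (11 - D - 8*(11 - D)**2)/(2*(7 - D)))
752357/a(-672) = 752357/(((-11 - 672 + 8*(11 - 1*(-672))**2)/(2*(-7 - 672)))) = 752357/(((1/2)*(-11 - 672 + 8*(11 + 672)**2)/(-679))) = 752357/(((1/2)*(-1/679)*(-11 - 672 + 8*683**2))) = 752357/(((1/2)*(-1/679)*(-11 - 672 + 8*466489))) = 752357/(((1/2)*(-1/679)*(-11 - 672 + 3731912))) = 752357/(((1/2)*(-1/679)*3731229)) = 752357/(-3731229/1358) = 752357*(-1358/3731229) = -1021700806/3731229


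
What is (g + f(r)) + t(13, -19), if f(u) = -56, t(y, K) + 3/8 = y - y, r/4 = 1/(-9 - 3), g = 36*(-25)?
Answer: -7651/8 ≈ -956.38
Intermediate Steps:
g = -900
r = -⅓ (r = 4/(-9 - 3) = 4/(-12) = 4*(-1/12) = -⅓ ≈ -0.33333)
t(y, K) = -3/8 (t(y, K) = -3/8 + (y - y) = -3/8 + 0 = -3/8)
(g + f(r)) + t(13, -19) = (-900 - 56) - 3/8 = -956 - 3/8 = -7651/8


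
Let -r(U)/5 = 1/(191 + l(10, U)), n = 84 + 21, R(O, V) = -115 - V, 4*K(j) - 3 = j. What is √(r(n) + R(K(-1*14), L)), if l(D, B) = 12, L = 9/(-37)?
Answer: I*√6475405853/7511 ≈ 10.714*I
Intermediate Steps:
K(j) = ¾ + j/4
L = -9/37 (L = 9*(-1/37) = -9/37 ≈ -0.24324)
n = 105
r(U) = -5/203 (r(U) = -5/(191 + 12) = -5/203)
√(r(n) + R(K(-1*14), L)) = √(-5/203 + (-115 - 1*(-9/37))) = √(-5/203 + (-115 + 9/37)) = √(-5/203 - 4246/37) = √(-862123/7511) = I*√6475405853/7511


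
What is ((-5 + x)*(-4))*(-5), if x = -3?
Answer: -160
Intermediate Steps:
((-5 + x)*(-4))*(-5) = ((-5 - 3)*(-4))*(-5) = -8*(-4)*(-5) = 32*(-5) = -160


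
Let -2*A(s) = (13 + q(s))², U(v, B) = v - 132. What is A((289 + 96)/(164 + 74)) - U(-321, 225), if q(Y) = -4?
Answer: 825/2 ≈ 412.50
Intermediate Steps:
U(v, B) = -132 + v
A(s) = -81/2 (A(s) = -(13 - 4)²/2 = -½*9² = -½*81 = -81/2)
A((289 + 96)/(164 + 74)) - U(-321, 225) = -81/2 - (-132 - 321) = -81/2 - 1*(-453) = -81/2 + 453 = 825/2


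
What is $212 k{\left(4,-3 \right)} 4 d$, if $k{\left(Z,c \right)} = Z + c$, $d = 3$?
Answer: $2544$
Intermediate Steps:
$212 k{\left(4,-3 \right)} 4 d = 212 \left(4 - 3\right) 4 \cdot 3 = 212 \cdot 1 \cdot 4 \cdot 3 = 212 \cdot 4 \cdot 3 = 212 \cdot 12 = 2544$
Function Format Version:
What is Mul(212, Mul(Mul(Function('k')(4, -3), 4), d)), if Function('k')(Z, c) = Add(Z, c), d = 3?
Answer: 2544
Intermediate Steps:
Mul(212, Mul(Mul(Function('k')(4, -3), 4), d)) = Mul(212, Mul(Mul(Add(4, -3), 4), 3)) = Mul(212, Mul(Mul(1, 4), 3)) = Mul(212, Mul(4, 3)) = Mul(212, 12) = 2544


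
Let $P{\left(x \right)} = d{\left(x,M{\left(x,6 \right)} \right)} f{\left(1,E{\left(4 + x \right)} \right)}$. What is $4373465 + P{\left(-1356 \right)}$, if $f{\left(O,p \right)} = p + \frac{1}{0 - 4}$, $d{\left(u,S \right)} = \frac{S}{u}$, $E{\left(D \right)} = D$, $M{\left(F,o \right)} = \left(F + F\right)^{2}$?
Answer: $11708069$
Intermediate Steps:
$M{\left(F,o \right)} = 4 F^{2}$ ($M{\left(F,o \right)} = \left(2 F\right)^{2} = 4 F^{2}$)
$f{\left(O,p \right)} = - \frac{1}{4} + p$ ($f{\left(O,p \right)} = p + \frac{1}{-4} = p - \frac{1}{4} = - \frac{1}{4} + p$)
$P{\left(x \right)} = 4 x \left(\frac{15}{4} + x\right)$ ($P{\left(x \right)} = \frac{4 x^{2}}{x} \left(- \frac{1}{4} + \left(4 + x\right)\right) = 4 x \left(\frac{15}{4} + x\right)$)
$4373465 + P{\left(-1356 \right)} = 4373465 - 1356 \left(15 + 4 \left(-1356\right)\right) = 4373465 - 1356 \left(15 - 5424\right) = 4373465 - -7334604 = 4373465 + 7334604 = 11708069$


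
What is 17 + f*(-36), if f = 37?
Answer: -1315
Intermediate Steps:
17 + f*(-36) = 17 + 37*(-36) = 17 - 1332 = -1315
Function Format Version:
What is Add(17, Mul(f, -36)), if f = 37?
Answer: -1315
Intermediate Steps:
Add(17, Mul(f, -36)) = Add(17, Mul(37, -36)) = Add(17, -1332) = -1315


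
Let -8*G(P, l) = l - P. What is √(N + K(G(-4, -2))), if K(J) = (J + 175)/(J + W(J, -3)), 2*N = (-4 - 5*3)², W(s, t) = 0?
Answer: I*√2074/2 ≈ 22.771*I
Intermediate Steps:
N = 361/2 (N = (-4 - 5*3)²/2 = (-4 - 15)²/2 = (½)*(-19)² = (½)*361 = 361/2 ≈ 180.50)
G(P, l) = -l/8 + P/8 (G(P, l) = -(l - P)/8 = -l/8 + P/8)
K(J) = (175 + J)/J (K(J) = (J + 175)/(J + 0) = (175 + J)/J)
√(N + K(G(-4, -2))) = √(361/2 + (175 + (-⅛*(-2) + (⅛)*(-4)))/(-⅛*(-2) + (⅛)*(-4))) = √(361/2 + (175 + (¼ - ½))/(¼ - ½)) = √(361/2 + (175 - ¼)/(-¼)) = √(361/2 - 4*699/4) = √(361/2 - 699) = √(-1037/2) = I*√2074/2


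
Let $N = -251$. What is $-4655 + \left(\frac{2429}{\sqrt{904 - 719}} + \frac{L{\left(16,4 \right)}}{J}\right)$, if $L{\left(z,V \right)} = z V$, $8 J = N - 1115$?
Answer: $- \frac{3179621}{683} + \frac{2429 \sqrt{185}}{185} \approx -4476.8$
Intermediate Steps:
$J = - \frac{683}{4}$ ($J = \frac{-251 - 1115}{8} = \frac{1}{8} \left(-1366\right) = - \frac{683}{4} \approx -170.75$)
$L{\left(z,V \right)} = V z$
$-4655 + \left(\frac{2429}{\sqrt{904 - 719}} + \frac{L{\left(16,4 \right)}}{J}\right) = -4655 + \left(\frac{2429}{\sqrt{904 - 719}} + \frac{4 \cdot 16}{- \frac{683}{4}}\right) = -4655 + \left(\frac{2429}{\sqrt{185}} + 64 \left(- \frac{4}{683}\right)\right) = -4655 - \left(\frac{256}{683} - 2429 \frac{\sqrt{185}}{185}\right) = -4655 - \left(\frac{256}{683} - \frac{2429 \sqrt{185}}{185}\right) = - \frac{3179621}{683} + \frac{2429 \sqrt{185}}{185}$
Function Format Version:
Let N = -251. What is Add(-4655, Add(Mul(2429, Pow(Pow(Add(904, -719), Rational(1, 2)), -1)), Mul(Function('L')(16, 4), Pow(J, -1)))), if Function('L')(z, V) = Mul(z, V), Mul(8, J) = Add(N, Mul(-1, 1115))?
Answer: Add(Rational(-3179621, 683), Mul(Rational(2429, 185), Pow(185, Rational(1, 2)))) ≈ -4476.8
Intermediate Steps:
J = Rational(-683, 4) (J = Mul(Rational(1, 8), Add(-251, Mul(-1, 1115))) = Mul(Rational(1, 8), Add(-251, -1115)) = Mul(Rational(1, 8), -1366) = Rational(-683, 4) ≈ -170.75)
Function('L')(z, V) = Mul(V, z)
Add(-4655, Add(Mul(2429, Pow(Pow(Add(904, -719), Rational(1, 2)), -1)), Mul(Function('L')(16, 4), Pow(J, -1)))) = Add(-4655, Add(Mul(2429, Pow(Pow(Add(904, -719), Rational(1, 2)), -1)), Mul(Mul(4, 16), Pow(Rational(-683, 4), -1)))) = Add(-4655, Add(Mul(2429, Pow(Pow(185, Rational(1, 2)), -1)), Mul(64, Rational(-4, 683)))) = Add(-4655, Add(Mul(2429, Mul(Rational(1, 185), Pow(185, Rational(1, 2)))), Rational(-256, 683))) = Add(-4655, Add(Mul(Rational(2429, 185), Pow(185, Rational(1, 2))), Rational(-256, 683))) = Add(-4655, Add(Rational(-256, 683), Mul(Rational(2429, 185), Pow(185, Rational(1, 2))))) = Add(Rational(-3179621, 683), Mul(Rational(2429, 185), Pow(185, Rational(1, 2))))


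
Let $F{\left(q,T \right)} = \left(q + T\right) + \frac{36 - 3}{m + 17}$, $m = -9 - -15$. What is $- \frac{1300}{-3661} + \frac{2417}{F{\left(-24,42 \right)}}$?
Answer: $\frac{204099751}{1636467} \approx 124.72$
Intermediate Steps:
$m = 6$ ($m = -9 + 15 = 6$)
$F{\left(q,T \right)} = \frac{33}{23} + T + q$ ($F{\left(q,T \right)} = \left(q + T\right) + \frac{36 - 3}{6 + 17} = \left(T + q\right) + \frac{33}{23} = \frac{33}{23} + T + q$)
$- \frac{1300}{-3661} + \frac{2417}{F{\left(-24,42 \right)}} = - \frac{1300}{-3661} + \frac{2417}{\frac{33}{23} + 42 - 24} = \left(-1300\right) \left(- \frac{1}{3661}\right) + \frac{2417}{\frac{447}{23}} = \frac{1300}{3661} + 2417 \cdot \frac{23}{447} = \frac{1300}{3661} + \frac{55591}{447} = \frac{204099751}{1636467}$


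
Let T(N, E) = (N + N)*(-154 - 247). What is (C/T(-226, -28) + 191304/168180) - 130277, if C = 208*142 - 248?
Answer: -82733107441839/635061695 ≈ -1.3028e+5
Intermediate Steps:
T(N, E) = -802*N (T(N, E) = (2*N)*(-401) = -802*N)
C = 29288 (C = 29536 - 248 = 29288)
(C/T(-226, -28) + 191304/168180) - 130277 = (29288/((-802*(-226))) + 191304/168180) - 130277 = (29288/181252 + 191304*(1/168180)) - 130277 = (29288*(1/181252) + 15942/14015) - 130277 = (7322/45313 + 15942/14015) - 130277 = 824997676/635061695 - 130277 = -82733107441839/635061695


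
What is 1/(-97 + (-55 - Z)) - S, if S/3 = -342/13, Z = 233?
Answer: 394997/5005 ≈ 78.921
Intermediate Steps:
S = -1026/13 (S = 3*(-342/13) = -1026/13 ≈ -78.923)
1/(-97 + (-55 - Z)) - S = 1/(-97 + (-55 - 1*233)) - 1*(-1026/13) = 1/(-97 + (-55 - 233)) + 1026/13 = 1/(-97 - 288) + 1026/13 = 1/(-385) + 1026/13 = -1/385 + 1026/13 = 394997/5005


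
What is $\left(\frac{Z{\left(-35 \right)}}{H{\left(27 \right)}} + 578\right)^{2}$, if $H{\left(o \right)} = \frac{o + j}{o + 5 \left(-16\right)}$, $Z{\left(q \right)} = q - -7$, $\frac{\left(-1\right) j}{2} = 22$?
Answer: $\frac{69588964}{289} \approx 2.4079 \cdot 10^{5}$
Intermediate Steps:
$j = -44$ ($j = \left(-2\right) 22 = -44$)
$Z{\left(q \right)} = 7 + q$ ($Z{\left(q \right)} = q + 7 = 7 + q$)
$H{\left(o \right)} = \frac{-44 + o}{-80 + o}$ ($H{\left(o \right)} = \frac{o - 44}{o + 5 \left(-16\right)} = \frac{-44 + o}{o - 80} = \frac{-44 + o}{-80 + o}$)
$\left(\frac{Z{\left(-35 \right)}}{H{\left(27 \right)}} + 578\right)^{2} = \left(\frac{7 - 35}{\frac{1}{-80 + 27} \left(-44 + 27\right)} + 578\right)^{2} = \left(- \frac{28}{\frac{1}{-53} \left(-17\right)} + 578\right)^{2} = \left(- \frac{28}{\left(- \frac{1}{53}\right) \left(-17\right)} + 578\right)^{2} = \left(- \frac{28}{\frac{17}{53}} + 578\right)^{2} = \left(\left(-28\right) \frac{53}{17} + 578\right)^{2} = \left(- \frac{1484}{17} + 578\right)^{2} = \left(\frac{8342}{17}\right)^{2} = \frac{69588964}{289}$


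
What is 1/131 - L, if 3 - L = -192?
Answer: -25544/131 ≈ -194.99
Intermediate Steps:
L = 195 (L = 3 - 1*(-192) = 3 + 192 = 195)
1/131 - L = 1/131 - 1*195 = 1/131 - 195 = -25544/131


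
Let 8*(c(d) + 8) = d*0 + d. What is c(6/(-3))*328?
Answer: -2706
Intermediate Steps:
c(d) = -8 + d/8 (c(d) = -8 + (d*0 + d)/8 = -8 + (0 + d)/8 = -8 + d/8)
c(6/(-3))*328 = (-8 + (6/(-3))/8)*328 = (-8 + (6*(-⅓))/8)*328 = (-8 + (⅛)*(-2))*328 = (-8 - ¼)*328 = -33/4*328 = -2706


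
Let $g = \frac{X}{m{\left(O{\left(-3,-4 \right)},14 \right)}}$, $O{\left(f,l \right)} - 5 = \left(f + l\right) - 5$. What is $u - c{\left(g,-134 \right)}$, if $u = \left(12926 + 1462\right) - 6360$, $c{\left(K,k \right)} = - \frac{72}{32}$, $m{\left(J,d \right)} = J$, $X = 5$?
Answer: $\frac{32121}{4} \approx 8030.3$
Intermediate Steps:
$O{\left(f,l \right)} = f + l$ ($O{\left(f,l \right)} = 5 - \left(5 - f - l\right) = 5 + \left(-5 + f + l\right) = f + l$)
$g = - \frac{5}{7}$ ($g = \frac{5}{-3 - 4} = \frac{5}{-7} = 5 \left(- \frac{1}{7}\right) = - \frac{5}{7} \approx -0.71429$)
$c{\left(K,k \right)} = - \frac{9}{4}$ ($c{\left(K,k \right)} = \left(-72\right) \frac{1}{32} = - \frac{9}{4}$)
$u = 8028$ ($u = 14388 - 6360 = 8028$)
$u - c{\left(g,-134 \right)} = 8028 - - \frac{9}{4} = 8028 + \frac{9}{4} = \frac{32121}{4}$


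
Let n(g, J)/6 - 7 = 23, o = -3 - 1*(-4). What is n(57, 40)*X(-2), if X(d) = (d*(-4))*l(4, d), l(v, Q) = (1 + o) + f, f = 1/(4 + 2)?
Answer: 3120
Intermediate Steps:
o = 1 (o = -3 + 4 = 1)
f = 1/6 ≈ 0.16667
n(g, J) = 180 (n(g, J) = 42 + 6*23 = 42 + 138 = 180)
l(v, Q) = 13/6 (l(v, Q) = (1 + 1) + 1/6 = 2 + 1/6 = 13/6)
X(d) = -26*d/3 (X(d) = (d*(-4))*(13/6) = -4*d*(13/6) = -26*d/3)
n(57, 40)*X(-2) = 180*(-26/3*(-2)) = 180*(52/3) = 3120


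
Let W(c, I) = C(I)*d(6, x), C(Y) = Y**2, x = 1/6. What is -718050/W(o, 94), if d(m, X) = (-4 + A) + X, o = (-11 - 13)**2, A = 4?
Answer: -1077075/2209 ≈ -487.58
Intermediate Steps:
x = 1/6 ≈ 0.16667
o = 576 (o = (-24)**2 = 576)
d(m, X) = X (d(m, X) = (-4 + 4) + X = 0 + X = X)
W(c, I) = I**2/6 (W(c, I) = I**2*(1/6) = I**2/6)
-718050/W(o, 94) = -718050/((1/6)*94**2) = -718050/((1/6)*8836) = -718050/4418/3 = -718050*3/4418 = -1077075/2209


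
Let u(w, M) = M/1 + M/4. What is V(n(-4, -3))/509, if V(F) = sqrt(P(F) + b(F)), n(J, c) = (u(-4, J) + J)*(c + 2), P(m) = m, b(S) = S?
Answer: 3*sqrt(2)/509 ≈ 0.0083352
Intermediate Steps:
u(w, M) = 5*M/4 (u(w, M) = M*1 + M*(1/4) = M + M/4 = 5*M/4)
n(J, c) = 9*J*(2 + c)/4 (n(J, c) = (5*J/4 + J)*(c + 2) = (9*J/4)*(2 + c) = 9*J*(2 + c)/4)
V(F) = sqrt(2)*sqrt(F) (V(F) = sqrt(F + F) = sqrt(2*F) = sqrt(2)*sqrt(F))
V(n(-4, -3))/509 = (sqrt(2)*sqrt((9/4)*(-4)*(2 - 3)))/509 = (sqrt(2)*sqrt((9/4)*(-4)*(-1)))*(1/509) = (sqrt(2)*sqrt(9))*(1/509) = (sqrt(2)*3)*(1/509) = (3*sqrt(2))*(1/509) = 3*sqrt(2)/509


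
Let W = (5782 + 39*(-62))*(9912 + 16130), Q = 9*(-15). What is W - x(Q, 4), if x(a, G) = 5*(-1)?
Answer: 87605293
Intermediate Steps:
Q = -135
x(a, G) = -5
W = 87605288 (W = (5782 - 2418)*26042 = 3364*26042 = 87605288)
W - x(Q, 4) = 87605288 - 1*(-5) = 87605288 + 5 = 87605293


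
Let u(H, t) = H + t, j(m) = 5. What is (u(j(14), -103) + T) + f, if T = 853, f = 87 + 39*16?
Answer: 1466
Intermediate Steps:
f = 711 (f = 87 + 624 = 711)
(u(j(14), -103) + T) + f = ((5 - 103) + 853) + 711 = (-98 + 853) + 711 = 755 + 711 = 1466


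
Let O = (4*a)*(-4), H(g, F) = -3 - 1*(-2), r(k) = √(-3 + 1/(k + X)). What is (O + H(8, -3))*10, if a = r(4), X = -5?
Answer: -10 - 320*I ≈ -10.0 - 320.0*I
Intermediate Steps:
r(k) = √(-3 + 1/(-5 + k)) (r(k) = √(-3 + 1/(k - 5)) = √(-3 + 1/(-5 + k)))
H(g, F) = -1 (H(g, F) = -3 + 2 = -1)
a = 2*I (a = √((16 - 3*4)/(-5 + 4)) = √((16 - 12)/(-1)) = √(-1*4) = √(-4) = 2*I ≈ 2.0*I)
O = -32*I (O = (4*(2*I))*(-4) = (8*I)*(-4) = -32*I ≈ -32.0*I)
(O + H(8, -3))*10 = (-32*I - 1)*10 = (-1 - 32*I)*10 = -10 - 320*I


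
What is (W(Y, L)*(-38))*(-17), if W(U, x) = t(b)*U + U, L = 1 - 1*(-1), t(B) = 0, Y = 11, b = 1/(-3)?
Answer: 7106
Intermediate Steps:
b = -⅓ (b = 1*(-⅓) = -⅓ ≈ -0.33333)
L = 2 (L = 1 + 1 = 2)
W(U, x) = U (W(U, x) = 0*U + U = 0 + U = U)
(W(Y, L)*(-38))*(-17) = (11*(-38))*(-17) = -418*(-17) = 7106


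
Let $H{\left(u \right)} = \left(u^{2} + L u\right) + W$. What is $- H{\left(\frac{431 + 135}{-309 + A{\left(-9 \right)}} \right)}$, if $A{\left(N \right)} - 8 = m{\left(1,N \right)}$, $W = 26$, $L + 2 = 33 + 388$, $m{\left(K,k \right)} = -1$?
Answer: $\frac{17232212}{22801} \approx 755.77$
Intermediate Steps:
$L = 419$ ($L = -2 + \left(33 + 388\right) = -2 + 421 = 419$)
$A{\left(N \right)} = 7$ ($A{\left(N \right)} = 8 - 1 = 7$)
$H{\left(u \right)} = 26 + u^{2} + 419 u$ ($H{\left(u \right)} = \left(u^{2} + 419 u\right) + 26 = 26 + u^{2} + 419 u$)
$- H{\left(\frac{431 + 135}{-309 + A{\left(-9 \right)}} \right)} = - (26 + \left(\frac{431 + 135}{-309 + 7}\right)^{2} + 419 \frac{431 + 135}{-309 + 7}) = - (26 + \left(\frac{566}{-302}\right)^{2} + 419 \frac{566}{-302}) = - (26 + \left(566 \left(- \frac{1}{302}\right)\right)^{2} + 419 \cdot 566 \left(- \frac{1}{302}\right)) = - (26 + \left(- \frac{283}{151}\right)^{2} + 419 \left(- \frac{283}{151}\right)) = - (26 + \frac{80089}{22801} - \frac{118577}{151}) = \left(-1\right) \left(- \frac{17232212}{22801}\right) = \frac{17232212}{22801}$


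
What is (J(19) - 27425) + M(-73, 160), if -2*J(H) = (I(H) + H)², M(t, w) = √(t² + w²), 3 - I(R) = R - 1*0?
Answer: -54859/2 + √30929 ≈ -27254.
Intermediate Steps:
I(R) = 3 - R (I(R) = 3 - (R - 1*0) = 3 - (R + 0) = 3 - R)
J(H) = -9/2 (J(H) = -((3 - H) + H)²/2 = -½*3² = -½*9 = -9/2)
(J(19) - 27425) + M(-73, 160) = (-9/2 - 27425) + √((-73)² + 160²) = -54859/2 + √(5329 + 25600) = -54859/2 + √30929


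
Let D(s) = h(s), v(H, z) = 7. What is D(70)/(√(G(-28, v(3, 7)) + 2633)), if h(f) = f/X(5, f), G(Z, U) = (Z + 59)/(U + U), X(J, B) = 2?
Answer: 35*√516502/36893 ≈ 0.68180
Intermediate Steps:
G(Z, U) = (59 + Z)/(2*U) (G(Z, U) = (59 + Z)/((2*U)) = (59 + Z)*(1/(2*U)) = (59 + Z)/(2*U))
h(f) = f/2
D(s) = s/2
D(70)/(√(G(-28, v(3, 7)) + 2633)) = ((½)*70)/(√((½)*(59 - 28)/7 + 2633)) = 35/(√((½)*(⅐)*31 + 2633)) = 35/(√(31/14 + 2633)) = 35/(√(36893/14)) = 35/((√516502/14)) = 35*(√516502/36893) = 35*√516502/36893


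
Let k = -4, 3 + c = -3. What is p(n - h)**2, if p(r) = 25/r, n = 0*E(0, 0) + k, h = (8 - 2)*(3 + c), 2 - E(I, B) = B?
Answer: 625/196 ≈ 3.1888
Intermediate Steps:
c = -6 (c = -3 - 3 = -6)
E(I, B) = 2 - B
h = -18 (h = (8 - 2)*(3 - 6) = 6*(-3) = -18)
n = -4 (n = 0*(2 - 1*0) - 4 = 0*(2 + 0) - 4 = 0*2 - 4 = 0 - 4 = -4)
p(n - h)**2 = (25/(-4 - 1*(-18)))**2 = (25/(-4 + 18))**2 = (25/14)**2 = 625/196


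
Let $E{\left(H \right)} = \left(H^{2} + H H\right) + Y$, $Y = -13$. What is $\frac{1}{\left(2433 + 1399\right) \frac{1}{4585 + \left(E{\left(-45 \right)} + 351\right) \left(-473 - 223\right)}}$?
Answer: $- \frac{3049463}{3832} \approx -795.79$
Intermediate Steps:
$E{\left(H \right)} = -13 + 2 H^{2}$ ($E{\left(H \right)} = \left(H^{2} + H H\right) - 13 = \left(H^{2} + H^{2}\right) - 13 = 2 H^{2} - 13 = -13 + 2 H^{2}$)
$\frac{1}{\left(2433 + 1399\right) \frac{1}{4585 + \left(E{\left(-45 \right)} + 351\right) \left(-473 - 223\right)}} = \frac{1}{\left(2433 + 1399\right) \frac{1}{4585 + \left(\left(-13 + 2 \left(-45\right)^{2}\right) + 351\right) \left(-473 - 223\right)}} = \frac{1}{3832 \frac{1}{4585 + \left(\left(-13 + 2 \cdot 2025\right) + 351\right) \left(-696\right)}} = \frac{1}{3832 \frac{1}{4585 + \left(\left(-13 + 4050\right) + 351\right) \left(-696\right)}} = \frac{1}{3832 \frac{1}{4585 + \left(4037 + 351\right) \left(-696\right)}} = \frac{1}{3832 \frac{1}{4585 + 4388 \left(-696\right)}} = \frac{1}{3832 \frac{1}{4585 - 3054048}} = \frac{1}{3832 \frac{1}{-3049463}} = \frac{1}{3832 \left(- \frac{1}{3049463}\right)} = \frac{1}{- \frac{3832}{3049463}} = - \frac{3049463}{3832}$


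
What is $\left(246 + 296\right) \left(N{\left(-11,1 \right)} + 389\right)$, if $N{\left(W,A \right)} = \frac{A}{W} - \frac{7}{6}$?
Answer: $\frac{6935161}{33} \approx 2.1016 \cdot 10^{5}$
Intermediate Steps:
$N{\left(W,A \right)} = - \frac{7}{6} + \frac{A}{W}$ ($N{\left(W,A \right)} = \frac{A}{W} - \frac{7}{6} = - \frac{7}{6} + \frac{A}{W}$)
$\left(246 + 296\right) \left(N{\left(-11,1 \right)} + 389\right) = \left(246 + 296\right) \left(\left(- \frac{7}{6} + 1 \frac{1}{-11}\right) + 389\right) = 542 \left(\left(- \frac{7}{6} + 1 \left(- \frac{1}{11}\right)\right) + 389\right) = 542 \left(\left(- \frac{7}{6} - \frac{1}{11}\right) + 389\right) = 542 \left(- \frac{83}{66} + 389\right) = 542 \cdot \frac{25591}{66} = \frac{6935161}{33}$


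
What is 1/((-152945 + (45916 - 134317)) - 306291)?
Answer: -1/547637 ≈ -1.8260e-6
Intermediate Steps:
1/((-152945 + (45916 - 134317)) - 306291) = 1/((-152945 - 88401) - 306291) = 1/(-241346 - 306291) = 1/(-547637) = -1/547637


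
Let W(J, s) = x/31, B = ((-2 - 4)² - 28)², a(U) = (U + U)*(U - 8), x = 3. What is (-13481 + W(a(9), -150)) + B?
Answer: -415924/31 ≈ -13417.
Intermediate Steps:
a(U) = 2*U*(-8 + U) (a(U) = (2*U)*(-8 + U) = 2*U*(-8 + U))
B = 64 (B = ((-6)² - 28)² = (36 - 28)² = 8² = 64)
W(J, s) = 3/31
(-13481 + W(a(9), -150)) + B = (-13481 + 3/31) + 64 = -417908/31 + 64 = -415924/31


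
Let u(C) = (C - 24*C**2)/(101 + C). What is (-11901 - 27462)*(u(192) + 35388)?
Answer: -373324202820/293 ≈ -1.2741e+9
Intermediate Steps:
u(C) = (C - 24*C**2)/(101 + C)
(-11901 - 27462)*(u(192) + 35388) = (-11901 - 27462)*(192*(1 - 24*192)/(101 + 192) + 35388) = -39363*(192*(1 - 4608)/293 + 35388) = -39363*(192*(1/293)*(-4607) + 35388) = -39363*(-884544/293 + 35388) = -39363*9484140/293 = -373324202820/293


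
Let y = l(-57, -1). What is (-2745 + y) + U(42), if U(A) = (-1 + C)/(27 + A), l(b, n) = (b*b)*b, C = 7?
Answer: -4322572/23 ≈ -1.8794e+5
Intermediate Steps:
l(b, n) = b³ (l(b, n) = b²*b = b³)
y = -185193 (y = (-57)³ = -185193)
U(A) = 6/(27 + A) (U(A) = (-1 + 7)/(27 + A) = 6/(27 + A))
(-2745 + y) + U(42) = (-2745 - 185193) + 6/(27 + 42) = -187938 + 6/69 = -187938 + 6*(1/69) = -187938 + 2/23 = -4322572/23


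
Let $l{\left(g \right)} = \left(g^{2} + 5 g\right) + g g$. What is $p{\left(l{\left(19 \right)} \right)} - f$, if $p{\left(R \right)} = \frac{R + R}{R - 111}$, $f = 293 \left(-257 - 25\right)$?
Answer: $\frac{29167795}{353} \approx 82628.0$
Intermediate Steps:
$l{\left(g \right)} = 2 g^{2} + 5 g$ ($l{\left(g \right)} = \left(g^{2} + 5 g\right) + g^{2} = 2 g^{2} + 5 g$)
$f = -82626$ ($f = 293 \left(-282\right) = -82626$)
$p{\left(R \right)} = \frac{2 R}{-111 + R}$
$p{\left(l{\left(19 \right)} \right)} - f = \frac{2 \cdot 19 \left(5 + 2 \cdot 19\right)}{-111 + 19 \left(5 + 2 \cdot 19\right)} - -82626 = \frac{2 \cdot 19 \left(5 + 38\right)}{-111 + 19 \left(5 + 38\right)} + 82626 = \frac{2 \cdot 19 \cdot 43}{-111 + 19 \cdot 43} + 82626 = 2 \cdot 817 \frac{1}{-111 + 817} + 82626 = 2 \cdot 817 \cdot \frac{1}{706} + 82626 = \frac{817}{353} + 82626 = \frac{29167795}{353}$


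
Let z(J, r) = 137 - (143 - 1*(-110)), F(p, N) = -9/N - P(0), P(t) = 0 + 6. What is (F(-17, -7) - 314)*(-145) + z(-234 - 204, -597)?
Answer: 322683/7 ≈ 46098.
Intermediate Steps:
P(t) = 6
F(p, N) = -6 - 9/N (F(p, N) = -9/N - 1*6 = -9/N - 6 = -6 - 9/N)
z(J, r) = -116 (z(J, r) = 137 - (143 + 110) = 137 - 1*253 = 137 - 253 = -116)
(F(-17, -7) - 314)*(-145) + z(-234 - 204, -597) = ((-6 - 9/(-7)) - 314)*(-145) - 116 = ((-6 - 9*(-1/7)) - 314)*(-145) - 116 = ((-6 + 9/7) - 314)*(-145) - 116 = (-33/7 - 314)*(-145) - 116 = -2231/7*(-145) - 116 = 323495/7 - 116 = 322683/7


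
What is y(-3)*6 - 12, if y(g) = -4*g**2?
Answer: -228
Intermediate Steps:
y(-3)*6 - 12 = -4*(-3)**2*6 - 12 = -4*9*6 - 12 = -36*6 - 12 = -216 - 12 = -228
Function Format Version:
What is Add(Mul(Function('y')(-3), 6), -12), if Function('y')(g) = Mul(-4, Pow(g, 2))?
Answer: -228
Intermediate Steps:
Add(Mul(Function('y')(-3), 6), -12) = Add(Mul(Mul(-4, Pow(-3, 2)), 6), -12) = Add(Mul(Mul(-4, 9), 6), -12) = Add(Mul(-36, 6), -12) = Add(-216, -12) = -228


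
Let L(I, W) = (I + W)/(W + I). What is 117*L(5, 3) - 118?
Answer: -1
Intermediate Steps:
L(I, W) = 1 (L(I, W) = (I + W)/(I + W) = 1)
117*L(5, 3) - 118 = 117*1 - 118 = 117 - 118 = -1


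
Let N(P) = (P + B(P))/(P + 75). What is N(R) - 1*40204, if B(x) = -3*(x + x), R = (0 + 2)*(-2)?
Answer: -2854464/71 ≈ -40204.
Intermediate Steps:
R = -4 (R = 2*(-2) = -4)
B(x) = -6*x
N(P) = -5*P/(75 + P) (N(P) = (P - 6*P)/(P + 75) = (-5*P)/(75 + P) = -5*P/(75 + P))
N(R) - 1*40204 = -5*(-4)/(75 - 4) - 1*40204 = -5*(-4)/71 - 40204 = -5*(-4)*1/71 - 40204 = 20/71 - 40204 = -2854464/71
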